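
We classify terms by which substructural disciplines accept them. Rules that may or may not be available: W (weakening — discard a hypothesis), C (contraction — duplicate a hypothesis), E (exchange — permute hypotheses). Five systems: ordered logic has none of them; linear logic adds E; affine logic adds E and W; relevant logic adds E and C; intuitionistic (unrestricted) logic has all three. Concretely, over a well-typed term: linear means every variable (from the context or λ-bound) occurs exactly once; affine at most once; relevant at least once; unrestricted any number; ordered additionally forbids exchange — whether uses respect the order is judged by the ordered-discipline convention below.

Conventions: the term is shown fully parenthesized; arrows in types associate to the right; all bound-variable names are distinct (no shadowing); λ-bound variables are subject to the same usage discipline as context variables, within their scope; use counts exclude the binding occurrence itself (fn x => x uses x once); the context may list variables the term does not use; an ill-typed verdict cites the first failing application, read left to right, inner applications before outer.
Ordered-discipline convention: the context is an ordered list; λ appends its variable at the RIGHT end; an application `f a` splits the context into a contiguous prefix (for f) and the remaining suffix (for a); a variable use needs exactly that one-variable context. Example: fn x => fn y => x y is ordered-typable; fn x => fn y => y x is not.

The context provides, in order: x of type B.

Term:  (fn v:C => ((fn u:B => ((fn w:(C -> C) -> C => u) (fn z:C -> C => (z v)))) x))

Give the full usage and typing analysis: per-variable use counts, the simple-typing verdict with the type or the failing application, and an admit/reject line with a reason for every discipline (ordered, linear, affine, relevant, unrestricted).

usage: x ×1; v (λ-bound) ×1; u (λ-bound) ×1; w (λ-bound) ×0; z (λ-bound) ×1
uses in reading order: u, z, v, x
typing: ✓ — C -> B
ordered: ✗ — w left unused
linear: ✗ — w left unused
affine: ✓ — at most one use each (x, v, u, w, z)
relevant: ✗ — w left unused
unrestricted: ✓ — simply typable at C -> B; W, C, E all held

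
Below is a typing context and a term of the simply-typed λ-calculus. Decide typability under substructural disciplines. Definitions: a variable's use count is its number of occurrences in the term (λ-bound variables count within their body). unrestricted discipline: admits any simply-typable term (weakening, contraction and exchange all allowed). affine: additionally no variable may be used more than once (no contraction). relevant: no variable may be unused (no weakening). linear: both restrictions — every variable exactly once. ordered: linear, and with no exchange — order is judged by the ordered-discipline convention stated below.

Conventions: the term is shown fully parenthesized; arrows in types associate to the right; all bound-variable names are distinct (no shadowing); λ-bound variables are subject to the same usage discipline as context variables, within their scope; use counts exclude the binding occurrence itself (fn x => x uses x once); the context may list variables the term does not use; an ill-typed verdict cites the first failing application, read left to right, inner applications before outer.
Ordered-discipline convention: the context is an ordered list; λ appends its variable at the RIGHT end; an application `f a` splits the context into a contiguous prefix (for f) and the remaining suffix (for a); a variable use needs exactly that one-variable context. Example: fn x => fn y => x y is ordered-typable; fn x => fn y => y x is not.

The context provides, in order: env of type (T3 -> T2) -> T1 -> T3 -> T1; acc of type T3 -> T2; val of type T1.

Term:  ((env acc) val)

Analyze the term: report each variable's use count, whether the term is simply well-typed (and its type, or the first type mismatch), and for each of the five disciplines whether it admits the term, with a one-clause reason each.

use counts: env: 1, acc: 1, val: 1
uses in reading order: env, acc, val
typing: ✓ — T3 -> T1
ordered: ✓, env, acc, val once each; derivable with no W/C/E
linear: ✓, exactly-once usage across env, acc, val
affine: ✓, env, acc, val: no repeats, contraction unneeded
relevant: ✓, none of env, acc, val goes unused
unrestricted: ✓, typability at T3 -> T1 is all that's needed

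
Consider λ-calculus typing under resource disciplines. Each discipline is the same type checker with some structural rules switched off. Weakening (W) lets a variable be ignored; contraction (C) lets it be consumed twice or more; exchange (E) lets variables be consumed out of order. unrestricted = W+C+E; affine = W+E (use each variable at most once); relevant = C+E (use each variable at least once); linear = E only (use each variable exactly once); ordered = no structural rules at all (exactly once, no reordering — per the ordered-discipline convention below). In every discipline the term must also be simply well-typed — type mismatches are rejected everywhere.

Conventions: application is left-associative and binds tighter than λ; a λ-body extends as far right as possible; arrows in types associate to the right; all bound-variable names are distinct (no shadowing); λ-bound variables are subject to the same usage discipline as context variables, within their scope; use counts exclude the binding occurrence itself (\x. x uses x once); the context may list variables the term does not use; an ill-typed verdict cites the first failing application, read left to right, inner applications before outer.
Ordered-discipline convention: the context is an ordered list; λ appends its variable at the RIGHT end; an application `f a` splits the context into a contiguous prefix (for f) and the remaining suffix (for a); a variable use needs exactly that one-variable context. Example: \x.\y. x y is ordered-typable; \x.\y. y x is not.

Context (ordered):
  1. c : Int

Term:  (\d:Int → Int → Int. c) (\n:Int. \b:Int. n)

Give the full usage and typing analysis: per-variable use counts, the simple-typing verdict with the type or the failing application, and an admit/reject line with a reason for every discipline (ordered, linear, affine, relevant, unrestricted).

usage: c=1, d (bound)=0, n (bound)=1, b (bound)=0
order of uses: c, n
typing: the term checks, with type Int
ordered: ✗, d, b never used (weakening)
linear: ✗, d, b never used (weakening)
affine: ✓, c, d, n, b: no repeats, contraction unneeded
relevant: ✗, d, b never used (weakening)
unrestricted: ✓, well-typed at Int; no restrictions here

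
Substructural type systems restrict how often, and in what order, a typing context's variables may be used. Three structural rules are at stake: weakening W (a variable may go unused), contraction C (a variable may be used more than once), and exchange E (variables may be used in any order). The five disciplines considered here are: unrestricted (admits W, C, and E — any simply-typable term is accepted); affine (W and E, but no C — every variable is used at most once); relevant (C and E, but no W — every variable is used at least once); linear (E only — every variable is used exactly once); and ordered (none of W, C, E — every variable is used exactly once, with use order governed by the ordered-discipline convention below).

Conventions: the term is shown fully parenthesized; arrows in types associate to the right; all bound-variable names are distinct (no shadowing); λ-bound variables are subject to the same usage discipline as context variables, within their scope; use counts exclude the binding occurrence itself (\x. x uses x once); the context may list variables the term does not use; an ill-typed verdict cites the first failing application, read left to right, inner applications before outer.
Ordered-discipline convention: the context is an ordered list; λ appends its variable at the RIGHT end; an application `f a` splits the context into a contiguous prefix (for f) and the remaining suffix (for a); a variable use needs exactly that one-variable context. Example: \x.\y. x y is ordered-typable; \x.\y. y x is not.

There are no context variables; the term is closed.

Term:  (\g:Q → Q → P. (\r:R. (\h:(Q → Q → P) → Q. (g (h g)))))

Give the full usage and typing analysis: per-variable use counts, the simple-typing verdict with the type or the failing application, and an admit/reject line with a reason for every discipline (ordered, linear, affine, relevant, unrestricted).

usage: g (bound) ×2, r (bound) ×0, h (bound) ×1
order of uses: g, h, g
typing: the term checks, with type (Q → Q → P) → R → ((Q → Q → P) → Q) → Q → P
ordered: ✗, needs contraction — g ×2; r left unused
linear: ✗, needs contraction — g ×2; r left unused
affine: ✗, needs contraction — g ×2
relevant: ✗, r left unused
unrestricted: ✓, well-typed at (Q → Q → P) → R → ((Q → Q → P) → Q) → Q → P; no restrictions here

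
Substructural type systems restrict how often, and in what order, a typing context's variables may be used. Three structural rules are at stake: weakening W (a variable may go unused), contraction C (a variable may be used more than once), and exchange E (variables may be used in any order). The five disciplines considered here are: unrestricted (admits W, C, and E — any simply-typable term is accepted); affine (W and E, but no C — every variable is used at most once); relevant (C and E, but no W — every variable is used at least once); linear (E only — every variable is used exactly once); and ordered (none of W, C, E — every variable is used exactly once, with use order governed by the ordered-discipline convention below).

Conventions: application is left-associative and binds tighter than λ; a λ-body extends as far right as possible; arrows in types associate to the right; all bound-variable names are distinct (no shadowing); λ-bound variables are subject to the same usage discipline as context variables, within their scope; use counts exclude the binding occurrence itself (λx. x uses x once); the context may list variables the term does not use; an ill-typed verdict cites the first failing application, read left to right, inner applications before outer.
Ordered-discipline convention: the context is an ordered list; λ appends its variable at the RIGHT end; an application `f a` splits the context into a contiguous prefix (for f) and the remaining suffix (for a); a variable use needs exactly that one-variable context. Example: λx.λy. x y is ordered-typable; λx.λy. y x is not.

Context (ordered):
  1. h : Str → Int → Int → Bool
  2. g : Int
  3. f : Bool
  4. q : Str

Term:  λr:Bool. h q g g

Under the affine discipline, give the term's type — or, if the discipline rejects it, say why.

not well-typed under affine — repeated use of g ×2
usage: h: 1×; g: 2×; f: 0×; q: 1×; r (λ-bound): 0×
left-to-right use order: h, q, g, g
typing: ✓ — Bool → Bool
all disciplines: ordered ✗; linear ✗; affine ✗; relevant ✗; unrestricted ✓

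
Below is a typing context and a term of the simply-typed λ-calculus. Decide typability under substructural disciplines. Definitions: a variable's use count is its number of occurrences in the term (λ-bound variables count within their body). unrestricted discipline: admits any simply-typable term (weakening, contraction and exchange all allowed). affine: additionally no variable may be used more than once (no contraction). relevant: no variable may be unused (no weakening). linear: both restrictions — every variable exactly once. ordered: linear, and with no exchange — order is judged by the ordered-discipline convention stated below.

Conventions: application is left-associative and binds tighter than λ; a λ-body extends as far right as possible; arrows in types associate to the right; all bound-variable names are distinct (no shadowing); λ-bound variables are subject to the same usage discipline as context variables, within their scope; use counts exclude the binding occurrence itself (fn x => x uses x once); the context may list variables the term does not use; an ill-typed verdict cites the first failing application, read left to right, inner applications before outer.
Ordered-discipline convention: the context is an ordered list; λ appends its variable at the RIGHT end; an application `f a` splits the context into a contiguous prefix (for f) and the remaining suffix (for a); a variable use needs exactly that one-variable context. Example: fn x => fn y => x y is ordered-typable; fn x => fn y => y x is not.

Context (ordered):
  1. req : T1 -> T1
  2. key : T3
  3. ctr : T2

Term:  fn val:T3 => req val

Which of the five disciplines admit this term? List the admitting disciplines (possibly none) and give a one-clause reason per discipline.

admitting disciplines: none
counts: req: 1; key: 0; ctr: 0; val [bound]: 1
use order (left to right): req, val
typing: ill-typed: a function awaiting T1 gets T3
ordered: ✗, a type mismatch blocks all five
linear: ✗, the type mismatch rejects it
affine: ✗, not simply typable
relevant: ✗, fails simple typing
unrestricted: ✗, a type mismatch blocks all five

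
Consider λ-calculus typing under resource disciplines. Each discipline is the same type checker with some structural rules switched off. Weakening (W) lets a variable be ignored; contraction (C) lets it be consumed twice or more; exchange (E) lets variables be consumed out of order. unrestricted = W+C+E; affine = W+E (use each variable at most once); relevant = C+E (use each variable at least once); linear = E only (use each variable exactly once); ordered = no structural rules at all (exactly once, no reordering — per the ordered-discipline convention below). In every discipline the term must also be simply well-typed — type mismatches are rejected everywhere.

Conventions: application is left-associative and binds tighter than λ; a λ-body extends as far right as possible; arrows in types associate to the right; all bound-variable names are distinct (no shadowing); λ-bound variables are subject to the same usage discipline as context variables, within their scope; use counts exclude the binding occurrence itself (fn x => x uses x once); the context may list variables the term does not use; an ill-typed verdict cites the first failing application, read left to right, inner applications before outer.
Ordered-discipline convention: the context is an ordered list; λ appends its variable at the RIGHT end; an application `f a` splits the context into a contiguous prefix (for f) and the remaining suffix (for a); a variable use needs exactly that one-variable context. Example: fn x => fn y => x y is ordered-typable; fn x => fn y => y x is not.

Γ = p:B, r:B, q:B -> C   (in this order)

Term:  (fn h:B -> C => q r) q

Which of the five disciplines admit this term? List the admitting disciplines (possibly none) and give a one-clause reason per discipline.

admitted by: unrestricted
usage: p: 0×; r: 1×; q: 2×; h [bound]: 0×
left-to-right use order: q, r, q
typing: well-typed — term : C
ordered: ✗ — q ×2 used more than once (contraction); p, h never used (weakening)
linear: ✗ — q ×2 used more than once (contraction); p, h never used (weakening)
affine: ✗ — q ×2 used more than once (contraction)
relevant: ✗ — p, h never used (weakening)
unrestricted: ✓ — typability at C is all that's needed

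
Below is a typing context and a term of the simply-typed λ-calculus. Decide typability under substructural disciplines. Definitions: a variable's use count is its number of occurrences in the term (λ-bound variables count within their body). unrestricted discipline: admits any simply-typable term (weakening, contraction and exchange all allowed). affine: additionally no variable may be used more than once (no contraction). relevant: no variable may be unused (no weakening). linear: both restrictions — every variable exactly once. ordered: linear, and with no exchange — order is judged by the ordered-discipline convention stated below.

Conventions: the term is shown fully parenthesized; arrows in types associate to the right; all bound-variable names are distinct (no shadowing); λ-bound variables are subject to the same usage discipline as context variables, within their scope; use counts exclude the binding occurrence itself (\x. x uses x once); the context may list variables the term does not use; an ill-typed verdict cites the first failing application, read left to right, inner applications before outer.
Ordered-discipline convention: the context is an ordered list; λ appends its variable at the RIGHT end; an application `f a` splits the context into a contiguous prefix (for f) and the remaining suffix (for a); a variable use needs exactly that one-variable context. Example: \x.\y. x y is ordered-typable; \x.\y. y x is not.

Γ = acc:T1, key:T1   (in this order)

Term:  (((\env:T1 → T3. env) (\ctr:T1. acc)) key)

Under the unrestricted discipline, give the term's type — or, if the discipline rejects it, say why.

not well-typed under unrestricted — fails simple typing
variable uses: acc=1; key=1; env [bound]=1; ctr [bound]=0
uses in reading order: env, acc, key
typing: ill-typed: argument of type T1 → T1 where T1 → T3 is required
across the five disciplines: ordered ✗ · linear ✗ · affine ✗ · relevant ✗ · unrestricted ✗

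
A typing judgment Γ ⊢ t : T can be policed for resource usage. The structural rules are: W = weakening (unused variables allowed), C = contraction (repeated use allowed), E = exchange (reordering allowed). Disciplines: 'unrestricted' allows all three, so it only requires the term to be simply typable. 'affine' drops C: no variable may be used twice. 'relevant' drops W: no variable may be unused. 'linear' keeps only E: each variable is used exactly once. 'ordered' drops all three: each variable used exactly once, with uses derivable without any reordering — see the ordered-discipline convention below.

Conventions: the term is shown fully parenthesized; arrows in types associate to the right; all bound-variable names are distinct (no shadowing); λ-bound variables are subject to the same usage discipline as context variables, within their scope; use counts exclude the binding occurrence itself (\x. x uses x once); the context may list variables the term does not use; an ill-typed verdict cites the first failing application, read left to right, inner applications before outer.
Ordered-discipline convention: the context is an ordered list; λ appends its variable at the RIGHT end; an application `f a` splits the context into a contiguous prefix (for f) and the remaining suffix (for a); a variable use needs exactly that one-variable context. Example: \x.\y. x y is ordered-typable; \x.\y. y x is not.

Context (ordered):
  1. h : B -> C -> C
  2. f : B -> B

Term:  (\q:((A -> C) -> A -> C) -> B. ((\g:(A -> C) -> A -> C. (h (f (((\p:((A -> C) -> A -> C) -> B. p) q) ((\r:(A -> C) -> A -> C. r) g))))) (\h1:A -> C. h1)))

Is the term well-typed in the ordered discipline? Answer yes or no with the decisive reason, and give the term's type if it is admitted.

yes — single-use (h, f, q, g, p, r, h1), ordered derivation ok; term : (((A -> C) -> A -> C) -> B) -> C -> C
variable uses: h: 1×, f: 1×, q (λ-bound): 1×, g (λ-bound): 1×, p (λ-bound): 1×, r (λ-bound): 1×, h1 (λ-bound): 1×
left-to-right use order: h, f, p, q, r, g, h1
typing: well-typed at (((A -> C) -> A -> C) -> B) -> C -> C
summary: ordered ✓ · linear ✓ · affine ✓ · relevant ✓ · unrestricted ✓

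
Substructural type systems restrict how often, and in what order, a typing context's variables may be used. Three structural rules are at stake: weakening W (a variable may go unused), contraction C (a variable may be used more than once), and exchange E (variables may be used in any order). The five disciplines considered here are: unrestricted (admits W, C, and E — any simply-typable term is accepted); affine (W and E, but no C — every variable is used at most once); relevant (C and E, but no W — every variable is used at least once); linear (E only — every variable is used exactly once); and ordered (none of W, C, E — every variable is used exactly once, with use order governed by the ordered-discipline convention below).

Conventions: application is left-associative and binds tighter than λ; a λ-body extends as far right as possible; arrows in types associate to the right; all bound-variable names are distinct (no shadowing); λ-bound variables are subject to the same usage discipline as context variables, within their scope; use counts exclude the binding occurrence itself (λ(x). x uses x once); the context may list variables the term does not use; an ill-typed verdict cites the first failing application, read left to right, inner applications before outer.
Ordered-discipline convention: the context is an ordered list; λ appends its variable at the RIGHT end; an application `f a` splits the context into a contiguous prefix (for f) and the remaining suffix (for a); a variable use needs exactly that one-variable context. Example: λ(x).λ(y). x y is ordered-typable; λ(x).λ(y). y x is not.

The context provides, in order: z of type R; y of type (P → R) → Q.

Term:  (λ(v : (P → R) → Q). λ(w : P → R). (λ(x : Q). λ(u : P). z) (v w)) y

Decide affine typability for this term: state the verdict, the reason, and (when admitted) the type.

yes — z, y, v, w, x, u: no repeats, contraction unneeded; term : (P → R) → P → R
use counts: z=1, y=1, v [bound]=1, w [bound]=1, x [bound]=0, u [bound]=0
uses in reading order: z, v, w, y
typing: ✓ — (P → R) → P → R
summary: ordered ✗ | linear ✗ | affine ✓ | relevant ✗ | unrestricted ✓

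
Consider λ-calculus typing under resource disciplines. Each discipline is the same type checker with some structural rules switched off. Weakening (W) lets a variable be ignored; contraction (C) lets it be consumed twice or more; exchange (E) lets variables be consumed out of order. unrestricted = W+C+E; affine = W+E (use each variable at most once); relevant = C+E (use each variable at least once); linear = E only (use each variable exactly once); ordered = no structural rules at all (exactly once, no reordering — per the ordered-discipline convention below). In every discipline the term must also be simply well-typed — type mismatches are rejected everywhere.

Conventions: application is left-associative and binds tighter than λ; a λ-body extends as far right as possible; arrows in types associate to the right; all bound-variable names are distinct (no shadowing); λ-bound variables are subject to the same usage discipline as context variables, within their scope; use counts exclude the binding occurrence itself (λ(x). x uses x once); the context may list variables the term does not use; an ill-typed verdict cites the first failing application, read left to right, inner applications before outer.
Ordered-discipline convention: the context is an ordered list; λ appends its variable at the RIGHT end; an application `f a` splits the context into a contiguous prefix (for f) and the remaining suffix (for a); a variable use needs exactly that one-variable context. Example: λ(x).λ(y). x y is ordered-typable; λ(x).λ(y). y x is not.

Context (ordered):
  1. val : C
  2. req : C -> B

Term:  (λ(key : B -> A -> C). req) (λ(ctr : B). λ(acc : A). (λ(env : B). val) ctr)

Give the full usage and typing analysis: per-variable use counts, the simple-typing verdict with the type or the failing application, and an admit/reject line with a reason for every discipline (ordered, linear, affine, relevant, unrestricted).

use counts: val ×1, req ×1, key (λ-bound) ×0, ctr (λ-bound) ×1, acc (λ-bound) ×0, env (λ-bound) ×0
use order (left to right): req, val, ctr
typing: the term checks, with type C -> B
ordered: ✗ — unused: key, acc, env — weakening required
linear: ✗ — unused: key, acc, env — weakening required
affine: ✓ — none of val, req, key, ctr, acc, env used more than once
relevant: ✗ — unused: key, acc, env — weakening required
unrestricted: ✓ — typability at C -> B is all that's needed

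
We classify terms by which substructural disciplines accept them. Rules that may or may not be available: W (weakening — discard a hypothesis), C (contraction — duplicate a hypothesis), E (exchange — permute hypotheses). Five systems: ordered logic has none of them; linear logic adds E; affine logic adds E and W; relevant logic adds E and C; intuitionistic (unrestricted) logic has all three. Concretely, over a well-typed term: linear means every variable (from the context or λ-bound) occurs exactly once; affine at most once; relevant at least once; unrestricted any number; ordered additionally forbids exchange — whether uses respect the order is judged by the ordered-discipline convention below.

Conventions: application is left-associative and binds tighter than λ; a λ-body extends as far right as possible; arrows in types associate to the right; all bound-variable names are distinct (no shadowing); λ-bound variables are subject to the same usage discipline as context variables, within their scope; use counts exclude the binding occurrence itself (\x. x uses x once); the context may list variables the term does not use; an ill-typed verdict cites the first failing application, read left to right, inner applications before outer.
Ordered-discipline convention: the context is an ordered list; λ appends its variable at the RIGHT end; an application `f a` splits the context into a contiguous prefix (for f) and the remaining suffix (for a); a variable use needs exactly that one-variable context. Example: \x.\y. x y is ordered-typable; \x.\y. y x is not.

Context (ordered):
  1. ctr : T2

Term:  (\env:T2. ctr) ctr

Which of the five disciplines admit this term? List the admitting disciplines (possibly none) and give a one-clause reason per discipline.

accepted by: unrestricted
use counts: ctr ×2; env (bound) ×0
order of uses: ctr, ctr
typing: well-typed — term : T2
ordered ✗ (ctr ×2 used more than once (contraction); env left unused)
linear ✗ (ctr ×2 used more than once (contraction); env left unused)
affine ✗ (ctr ×2 used more than once (contraction))
relevant ✗ (env left unused)
unrestricted ✓ (well-typed at T2; no restrictions here)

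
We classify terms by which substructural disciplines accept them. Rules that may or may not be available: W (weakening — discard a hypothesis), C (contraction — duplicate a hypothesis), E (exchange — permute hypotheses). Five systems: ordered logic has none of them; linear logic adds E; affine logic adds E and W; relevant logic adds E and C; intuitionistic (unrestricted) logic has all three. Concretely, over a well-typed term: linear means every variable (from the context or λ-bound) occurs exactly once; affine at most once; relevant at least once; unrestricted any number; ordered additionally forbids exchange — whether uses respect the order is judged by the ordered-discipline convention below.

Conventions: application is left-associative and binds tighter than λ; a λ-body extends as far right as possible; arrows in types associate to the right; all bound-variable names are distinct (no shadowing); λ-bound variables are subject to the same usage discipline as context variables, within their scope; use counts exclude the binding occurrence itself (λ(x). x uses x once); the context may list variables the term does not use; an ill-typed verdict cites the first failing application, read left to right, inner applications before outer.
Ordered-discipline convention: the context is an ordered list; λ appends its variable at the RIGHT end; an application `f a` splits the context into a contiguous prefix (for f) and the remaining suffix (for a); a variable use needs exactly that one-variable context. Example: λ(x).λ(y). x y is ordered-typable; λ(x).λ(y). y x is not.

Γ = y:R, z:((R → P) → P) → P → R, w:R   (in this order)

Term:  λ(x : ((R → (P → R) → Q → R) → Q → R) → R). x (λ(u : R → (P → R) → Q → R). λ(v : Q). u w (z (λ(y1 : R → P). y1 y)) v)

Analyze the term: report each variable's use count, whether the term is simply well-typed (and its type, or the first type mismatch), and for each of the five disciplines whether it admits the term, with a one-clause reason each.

counts: y: 1×; z: 1×; w: 1×; x (λ-bound): 1×; u (λ-bound): 1×; v (λ-bound): 1×; y1 (λ-bound): 1×
order of uses: x, u, w, z, y1, y, v
typing: ✓ — (((R → (P → R) → Q → R) → Q → R) → R) → R
ordered: ✗, use order x, u, w, z, y1, y, v needs exchange
linear: ✓, single use per variable (y, z, w, x, u, v, y1)
affine: ✓, no duplicate uses among y, z, w, x, u, v, y1
relevant: ✓, every one of y, z, w, x, u, v, y1 appears
unrestricted: ✓, well-typed at (((R → (P → R) → Q → R) → Q → R) → R) → R; no restrictions here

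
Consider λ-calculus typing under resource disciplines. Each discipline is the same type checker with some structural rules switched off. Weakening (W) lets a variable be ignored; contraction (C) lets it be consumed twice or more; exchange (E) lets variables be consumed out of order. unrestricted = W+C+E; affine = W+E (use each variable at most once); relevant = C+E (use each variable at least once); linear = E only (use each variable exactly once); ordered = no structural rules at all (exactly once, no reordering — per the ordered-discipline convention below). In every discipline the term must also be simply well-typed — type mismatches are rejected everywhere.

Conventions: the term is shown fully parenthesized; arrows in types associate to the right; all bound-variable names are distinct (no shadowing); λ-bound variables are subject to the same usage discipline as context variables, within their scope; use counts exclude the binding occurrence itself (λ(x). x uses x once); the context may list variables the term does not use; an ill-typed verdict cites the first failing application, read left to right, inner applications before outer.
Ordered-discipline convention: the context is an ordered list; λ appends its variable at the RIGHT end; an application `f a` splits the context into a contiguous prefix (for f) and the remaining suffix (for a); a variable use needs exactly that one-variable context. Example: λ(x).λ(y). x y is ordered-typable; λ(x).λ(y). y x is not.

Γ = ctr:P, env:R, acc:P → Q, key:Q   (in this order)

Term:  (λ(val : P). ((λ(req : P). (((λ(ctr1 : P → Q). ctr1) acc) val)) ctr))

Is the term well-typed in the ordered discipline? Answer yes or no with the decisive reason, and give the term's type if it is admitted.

no — env, key, req left unused
usage: ctr: 1×, env: 0×, acc: 1×, key: 0×, val (bound): 1×, req (bound): 0×, ctr1 (bound): 1×
use order (left to right): ctr1, acc, val, ctr
typing: the term checks, with type P → Q
per-discipline verdicts: ordered ✗ | linear ✗ | affine ✓ | relevant ✗ | unrestricted ✓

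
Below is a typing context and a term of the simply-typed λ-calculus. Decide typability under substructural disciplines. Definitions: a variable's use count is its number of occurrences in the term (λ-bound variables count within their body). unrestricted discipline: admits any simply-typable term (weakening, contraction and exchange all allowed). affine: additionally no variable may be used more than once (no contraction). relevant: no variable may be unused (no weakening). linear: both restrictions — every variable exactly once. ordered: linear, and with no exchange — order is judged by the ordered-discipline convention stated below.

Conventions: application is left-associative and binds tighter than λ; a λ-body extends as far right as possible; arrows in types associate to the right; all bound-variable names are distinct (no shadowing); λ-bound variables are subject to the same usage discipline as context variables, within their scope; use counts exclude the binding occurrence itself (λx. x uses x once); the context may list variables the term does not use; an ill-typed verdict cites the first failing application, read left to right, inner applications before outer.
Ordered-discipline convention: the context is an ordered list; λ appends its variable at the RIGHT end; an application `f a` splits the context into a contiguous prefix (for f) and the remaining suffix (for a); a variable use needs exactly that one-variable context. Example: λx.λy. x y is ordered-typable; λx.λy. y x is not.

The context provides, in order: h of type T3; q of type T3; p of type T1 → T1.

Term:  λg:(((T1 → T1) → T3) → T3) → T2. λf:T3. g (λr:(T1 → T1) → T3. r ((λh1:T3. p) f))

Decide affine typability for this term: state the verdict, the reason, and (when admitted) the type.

yes — h, q, p, g, f, r, h1: no repeats, contraction unneeded; term : ((((T1 → T1) → T3) → T3) → T2) → T3 → T2
counts: h: 0; q: 0; p: 1; g [bound]: 1; f [bound]: 1; r [bound]: 1; h1 [bound]: 0
use order (left to right): g, r, p, f
typing: well-typed — term : ((((T1 → T1) → T3) → T3) → T2) → T3 → T2
summary: ordered ✗, linear ✗, affine ✓, relevant ✗, unrestricted ✓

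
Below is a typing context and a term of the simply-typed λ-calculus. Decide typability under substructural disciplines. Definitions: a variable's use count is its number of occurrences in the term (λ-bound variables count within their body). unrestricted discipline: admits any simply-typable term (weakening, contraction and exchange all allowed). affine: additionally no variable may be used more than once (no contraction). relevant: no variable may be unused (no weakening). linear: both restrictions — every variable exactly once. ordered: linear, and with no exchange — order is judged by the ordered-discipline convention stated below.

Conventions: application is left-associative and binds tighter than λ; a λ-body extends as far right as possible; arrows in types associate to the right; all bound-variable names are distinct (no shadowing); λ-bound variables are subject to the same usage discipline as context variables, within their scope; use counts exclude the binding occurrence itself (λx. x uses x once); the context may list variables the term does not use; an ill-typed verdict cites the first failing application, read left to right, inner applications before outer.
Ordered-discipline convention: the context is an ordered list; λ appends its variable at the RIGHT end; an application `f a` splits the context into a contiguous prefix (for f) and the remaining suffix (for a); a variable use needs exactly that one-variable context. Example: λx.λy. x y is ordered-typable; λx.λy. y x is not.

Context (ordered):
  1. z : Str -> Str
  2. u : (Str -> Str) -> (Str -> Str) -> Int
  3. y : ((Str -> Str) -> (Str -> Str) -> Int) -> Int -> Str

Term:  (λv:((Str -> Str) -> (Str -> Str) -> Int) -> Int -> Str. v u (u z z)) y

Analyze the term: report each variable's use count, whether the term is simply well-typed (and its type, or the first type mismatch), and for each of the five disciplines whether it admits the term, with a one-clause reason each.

usage: z: 2, u: 2, y: 1, v (bound): 1
uses in reading order: v, u, u, z, z, y
typing: well-typed at Str
ordered ✗ (uses contraction: z ×2, u ×2)
linear ✗ (uses contraction: z ×2, u ×2)
affine ✗ (uses contraction: z ×2, u ×2)
relevant ✓ (at least one use each (z, u, y, v))
unrestricted ✓ (simply typable at Str; W, C, E all held)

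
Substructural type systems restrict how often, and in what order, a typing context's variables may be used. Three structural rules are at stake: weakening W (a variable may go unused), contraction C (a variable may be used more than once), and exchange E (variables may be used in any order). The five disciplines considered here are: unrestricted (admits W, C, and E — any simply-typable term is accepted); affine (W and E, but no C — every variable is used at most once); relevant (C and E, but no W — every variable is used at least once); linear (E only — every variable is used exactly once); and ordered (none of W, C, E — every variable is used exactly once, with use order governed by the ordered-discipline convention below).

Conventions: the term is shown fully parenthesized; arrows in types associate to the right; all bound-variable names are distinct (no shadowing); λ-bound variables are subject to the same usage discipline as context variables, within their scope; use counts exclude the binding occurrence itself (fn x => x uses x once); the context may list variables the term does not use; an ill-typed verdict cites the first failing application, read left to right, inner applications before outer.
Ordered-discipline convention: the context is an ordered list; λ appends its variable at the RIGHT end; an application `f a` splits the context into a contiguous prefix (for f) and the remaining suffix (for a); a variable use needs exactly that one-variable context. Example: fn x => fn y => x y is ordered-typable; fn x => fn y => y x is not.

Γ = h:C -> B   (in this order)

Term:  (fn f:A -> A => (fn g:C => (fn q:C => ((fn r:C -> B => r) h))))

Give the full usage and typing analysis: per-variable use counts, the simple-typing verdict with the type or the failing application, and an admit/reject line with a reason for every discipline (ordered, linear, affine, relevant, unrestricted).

use counts: h=1, f [bound]=0, g [bound]=0, q [bound]=0, r [bound]=1
uses in reading order: r, h
typing: well-typed at (A -> A) -> C -> C -> C -> B
ordered: ✗ — needs weakening: f, g, q unused
linear: ✗ — needs weakening: f, g, q unused
affine: ✓ — none of h, f, g, q, r used more than once
relevant: ✗ — needs weakening: f, g, q unused
unrestricted: ✓ — typability at (A -> A) -> C -> C -> C -> B is all that's needed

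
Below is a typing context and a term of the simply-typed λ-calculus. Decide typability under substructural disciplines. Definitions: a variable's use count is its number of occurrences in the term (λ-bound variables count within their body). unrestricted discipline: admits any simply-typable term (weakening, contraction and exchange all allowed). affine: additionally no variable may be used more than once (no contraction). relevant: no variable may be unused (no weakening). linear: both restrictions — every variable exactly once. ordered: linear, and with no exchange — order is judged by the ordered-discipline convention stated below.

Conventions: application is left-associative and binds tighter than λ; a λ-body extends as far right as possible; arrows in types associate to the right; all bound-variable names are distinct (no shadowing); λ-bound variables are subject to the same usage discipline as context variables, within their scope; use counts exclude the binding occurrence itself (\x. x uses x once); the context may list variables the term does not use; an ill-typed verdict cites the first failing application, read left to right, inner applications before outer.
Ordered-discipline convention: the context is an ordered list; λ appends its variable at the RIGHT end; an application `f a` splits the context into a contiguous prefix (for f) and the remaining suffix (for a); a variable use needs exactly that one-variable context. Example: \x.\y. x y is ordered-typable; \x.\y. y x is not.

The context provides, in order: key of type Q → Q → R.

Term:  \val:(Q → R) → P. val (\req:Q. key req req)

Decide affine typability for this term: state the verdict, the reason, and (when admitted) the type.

no — repeated use of req ×2
variable uses: key: 1×, val (bound): 1×, req (bound): 2×
order of uses: val, key, req, req
typing: well-typed — term : ((Q → R) → P) → P
across the five disciplines: ordered ✗, linear ✗, affine ✗, relevant ✓, unrestricted ✓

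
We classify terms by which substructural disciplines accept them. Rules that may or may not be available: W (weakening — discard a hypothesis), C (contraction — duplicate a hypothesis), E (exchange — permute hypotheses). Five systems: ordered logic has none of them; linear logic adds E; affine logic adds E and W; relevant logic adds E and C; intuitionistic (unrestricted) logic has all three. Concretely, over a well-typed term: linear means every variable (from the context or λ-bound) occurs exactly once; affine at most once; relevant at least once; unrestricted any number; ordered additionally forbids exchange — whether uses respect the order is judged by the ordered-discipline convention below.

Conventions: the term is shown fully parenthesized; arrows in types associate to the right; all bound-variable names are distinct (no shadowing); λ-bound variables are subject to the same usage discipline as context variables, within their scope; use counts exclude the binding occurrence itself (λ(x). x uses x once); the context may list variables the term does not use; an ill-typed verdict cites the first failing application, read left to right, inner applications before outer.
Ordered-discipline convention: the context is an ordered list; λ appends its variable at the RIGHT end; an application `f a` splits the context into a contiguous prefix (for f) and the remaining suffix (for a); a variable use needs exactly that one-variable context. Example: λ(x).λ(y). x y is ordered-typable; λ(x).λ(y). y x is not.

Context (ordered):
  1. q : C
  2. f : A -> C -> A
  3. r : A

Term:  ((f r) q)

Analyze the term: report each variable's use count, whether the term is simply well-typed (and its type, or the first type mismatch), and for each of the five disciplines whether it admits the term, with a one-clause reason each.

use counts: q: 1, f: 1, r: 1
order of uses: f, r, q
typing: the term checks, with type A
ordered ✗ (no contiguous prefix/suffix split fits f, r, q)
linear ✓ (each of q, f, r used exactly once)
affine ✓ (none of q, f, r used more than once)
relevant ✓ (none of q, f, r goes unused)
unrestricted ✓ (typability at A is all that's needed)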